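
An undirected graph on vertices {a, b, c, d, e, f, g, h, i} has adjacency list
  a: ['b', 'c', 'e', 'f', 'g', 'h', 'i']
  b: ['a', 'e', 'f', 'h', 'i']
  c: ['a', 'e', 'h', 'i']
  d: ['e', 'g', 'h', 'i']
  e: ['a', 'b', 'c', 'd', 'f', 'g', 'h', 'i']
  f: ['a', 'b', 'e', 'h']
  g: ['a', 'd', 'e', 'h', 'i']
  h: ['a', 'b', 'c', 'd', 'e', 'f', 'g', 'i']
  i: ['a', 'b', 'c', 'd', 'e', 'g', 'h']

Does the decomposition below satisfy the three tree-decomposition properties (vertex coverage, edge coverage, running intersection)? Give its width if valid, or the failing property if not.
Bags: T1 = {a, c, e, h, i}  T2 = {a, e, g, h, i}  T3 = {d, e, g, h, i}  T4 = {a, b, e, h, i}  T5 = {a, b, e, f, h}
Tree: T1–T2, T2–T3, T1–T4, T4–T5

Checking the three conditions: (i) the bags cover all of {a, b, c, d, e, f, g, h, i}; (ii) for each edge, some bag contains both endpoints; (iii) the bags containing any fixed vertex form a subtree. All hold, so the decomposition is valid with width 5 − 1 = 4.

Yes; width 4.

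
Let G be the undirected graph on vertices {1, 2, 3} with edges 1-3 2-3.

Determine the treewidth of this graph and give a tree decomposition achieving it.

Treewidth 1.
One optimal decomposition is:
Bags: B1 = {1, 3}  B2 = {2, 3}
Tree: B1–B2

Each bag holds 2 vertices, so the decomposition has width 1, which upper-bounds the treewidth. Since G has at least one edge (e.g. 3–1), it is not an edgeless graph, so tw(G) ≥ 1. Hence tw(G) = 1 exactly.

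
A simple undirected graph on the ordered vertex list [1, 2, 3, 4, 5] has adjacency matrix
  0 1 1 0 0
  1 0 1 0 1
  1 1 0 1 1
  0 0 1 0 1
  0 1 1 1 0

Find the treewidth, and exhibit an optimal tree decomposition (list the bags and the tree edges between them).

Every bag has size at most 3, so the width is 3 − 1 = 2 and tw(G) ≤ 2. On the other hand G contains the 3-clique {1, 2, 3}. A clique must lie in a single bag of any decomposition, so no decomposition can have width below 2. The upper and lower bounds meet at 2, so that is the treewidth.

Treewidth 2.
One such decomposition:
Bags: B1 = {1, 2, 3}  B2 = {2, 3, 5}  B3 = {3, 4, 5}
Tree: B1–B2, B2–B3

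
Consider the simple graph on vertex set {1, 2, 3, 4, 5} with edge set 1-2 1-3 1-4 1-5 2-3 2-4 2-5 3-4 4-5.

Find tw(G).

3

A width-3 tree decomposition is:
Bags: B1 = {1, 2, 3, 4}  B2 = {1, 2, 4, 5}
Tree: B1–B2
Each bag holds 4 vertices, so the decomposition has width 3, which upper-bounds the treewidth. For the lower bound, the 4 vertices {1, 2, 3, 4} are pairwise adjacent, and any tree decomposition puts a clique entirely inside one bag — forcing width ≥ 3. Hence tw(G) = 3 exactly.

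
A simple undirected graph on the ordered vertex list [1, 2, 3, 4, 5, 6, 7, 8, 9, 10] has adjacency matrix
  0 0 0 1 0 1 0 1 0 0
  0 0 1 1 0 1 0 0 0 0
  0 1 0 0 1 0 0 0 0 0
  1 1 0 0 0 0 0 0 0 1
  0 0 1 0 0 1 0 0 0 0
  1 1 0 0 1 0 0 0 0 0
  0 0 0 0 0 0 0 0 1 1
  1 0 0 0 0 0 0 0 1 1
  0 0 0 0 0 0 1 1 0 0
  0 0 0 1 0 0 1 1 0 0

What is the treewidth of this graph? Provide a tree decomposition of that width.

Treewidth 2.
One such decomposition:
Bags: B1 = {3, 5, 6}  B2 = {2, 3, 6}  B3 = {1, 2, 6}  B4 = {1, 2, 4}  B5 = {1, 4, 8}  B6 = {4, 8, 10}  B7 = {8, 9, 10}  B8 = {7, 9, 10}
Tree: B1–B2, B2–B3, B3–B4, B4–B5, B5–B6, B6–B7, B7–B8

Every bag has size at most 3, so the width is 3 − 1 = 2 and tw(G) ≤ 2. Since 5–3–2–6–5 is a cycle in G, G is not acyclic. Forests are exactly the graphs of treewidth ≤ 1, so tw(G) ≥ 2. Hence tw(G) = 2 exactly.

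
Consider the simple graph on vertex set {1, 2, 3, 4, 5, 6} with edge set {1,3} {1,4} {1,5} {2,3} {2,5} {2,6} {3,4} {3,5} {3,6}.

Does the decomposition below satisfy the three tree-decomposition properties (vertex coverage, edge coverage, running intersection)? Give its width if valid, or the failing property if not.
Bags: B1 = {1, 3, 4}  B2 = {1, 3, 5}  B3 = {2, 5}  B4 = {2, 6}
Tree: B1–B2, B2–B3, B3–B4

No — edge (3,2) lies in no bag.

A tree decomposition must satisfy three properties: every vertex lies in some bag; for every edge, both endpoints lie together in some bag; and for every vertex, the bags containing it form a connected subtree. Here edge (3,2) lies in no bag, so the decomposition is invalid.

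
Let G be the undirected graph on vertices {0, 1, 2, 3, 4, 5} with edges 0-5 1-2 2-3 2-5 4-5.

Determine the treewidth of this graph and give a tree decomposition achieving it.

Every bag has size at most 2, so the width is 2 − 1 = 1 and tw(G) ≤ 1. G has an edge, so its treewidth is at least 1. Therefore the treewidth is 1.

Treewidth 1.
Bags: B1 = {4, 5}  B2 = {2, 5}  B3 = {2, 3}  B4 = {0, 5}  B5 = {1, 2}
Tree: B1–B2, B2–B3, B1–B4, B2–B5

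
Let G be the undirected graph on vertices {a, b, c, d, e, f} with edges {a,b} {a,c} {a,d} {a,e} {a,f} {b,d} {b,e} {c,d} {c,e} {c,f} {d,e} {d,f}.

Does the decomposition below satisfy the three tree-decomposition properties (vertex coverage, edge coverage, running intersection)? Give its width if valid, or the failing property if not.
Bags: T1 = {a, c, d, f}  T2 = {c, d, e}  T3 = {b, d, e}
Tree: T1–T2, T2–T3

No — edge (a,e) lies in no bag.

A tree decomposition must satisfy three properties: every vertex lies in some bag; for every edge, both endpoints lie together in some bag; and for every vertex, the bags containing it form a connected subtree. Here edge (a,e) lies in no bag, so the decomposition is invalid.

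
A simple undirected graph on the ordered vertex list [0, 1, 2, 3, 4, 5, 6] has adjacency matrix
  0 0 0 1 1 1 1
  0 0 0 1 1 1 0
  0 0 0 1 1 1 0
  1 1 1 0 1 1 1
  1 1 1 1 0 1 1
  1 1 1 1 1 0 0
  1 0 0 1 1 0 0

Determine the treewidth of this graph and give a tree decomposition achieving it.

Treewidth 3.
One such decomposition:
Bags: B1 = {2, 3, 4, 5}  B2 = {0, 3, 4, 5}  B3 = {1, 3, 4, 5}  B4 = {0, 3, 4, 6}
Tree: B1–B2, B1–B3, B2–B4

Each bag holds 4 vertices, so the decomposition has width 3, which upper-bounds the treewidth. On the other hand G contains the 4-clique {0, 3, 4, 5}. A clique must lie in a single bag of any decomposition, so no decomposition can have width below 3. The upper and lower bounds meet at 3, so that is the treewidth.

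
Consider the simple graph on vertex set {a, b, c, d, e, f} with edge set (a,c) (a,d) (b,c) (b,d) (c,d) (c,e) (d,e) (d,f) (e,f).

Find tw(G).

A width-2 tree decomposition is:
Bags: B1 = {c, d, e}  B2 = {d, e, f}  B3 = {b, c, d}  B4 = {a, c, d}
Tree: B1–B2, B1–B3, B1–B4
Every bag has size at most 3, so the width is 3 − 1 = 2 and tw(G) ≤ 2. On the other hand G contains the 3-clique {c, d, e}. A clique must lie in a single bag of any decomposition, so no decomposition can have width below 2. Hence tw(G) = 2 exactly.

2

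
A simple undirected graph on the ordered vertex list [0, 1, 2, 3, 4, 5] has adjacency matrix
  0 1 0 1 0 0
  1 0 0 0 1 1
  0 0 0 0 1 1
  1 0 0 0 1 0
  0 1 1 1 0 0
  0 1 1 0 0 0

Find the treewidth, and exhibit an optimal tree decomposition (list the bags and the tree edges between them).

Each bag holds 3 vertices, so the decomposition has width 2, which upper-bounds the treewidth. The edges 5–2–4–1–5 form a cycle, so G is not a tree and its treewidth is at least 2. Hence tw(G) = 2 exactly.

Treewidth 2.
Bags: B1 = {1, 2, 5}  B2 = {1, 2, 4}  B3 = {0, 1, 4}  B4 = {0, 3, 4}
Tree: B1–B2, B2–B3, B3–B4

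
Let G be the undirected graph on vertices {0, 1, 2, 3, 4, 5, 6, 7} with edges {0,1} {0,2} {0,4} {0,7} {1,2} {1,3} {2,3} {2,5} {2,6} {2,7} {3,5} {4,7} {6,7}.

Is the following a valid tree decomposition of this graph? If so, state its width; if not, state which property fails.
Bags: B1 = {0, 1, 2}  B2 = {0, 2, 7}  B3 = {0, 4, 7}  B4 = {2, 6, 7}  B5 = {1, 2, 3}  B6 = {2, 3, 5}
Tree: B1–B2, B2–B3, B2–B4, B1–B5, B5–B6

Yes; width 2.

Vertex coverage: the bags together contain {0, 1, 2, 3, 4, 5, 6, 7}, the full vertex set. Edge coverage: each edge of G has both endpoints in at least one bag. Running intersection: for every vertex, the bags containing it form a connected subtree. All three properties hold, so this is a valid tree decomposition of width max|bag| − 1 = 2, and hence tw(G) ≤ 2.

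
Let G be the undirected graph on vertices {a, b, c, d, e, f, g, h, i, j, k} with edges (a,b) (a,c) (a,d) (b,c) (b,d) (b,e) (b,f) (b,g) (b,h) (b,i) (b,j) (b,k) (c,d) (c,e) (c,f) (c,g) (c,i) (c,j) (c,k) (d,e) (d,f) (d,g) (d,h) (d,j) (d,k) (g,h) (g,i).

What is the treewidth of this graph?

3

A width-3 tree decomposition is:
Bags: B1 = {b, c, d, g}  B2 = {b, c, d, j}  B3 = {a, b, c, d}  B4 = {b, d, g, h}  B5 = {b, c, d, k}  B6 = {b, c, g, i}  B7 = {b, c, d, f}  B8 = {b, c, d, e}
Tree: B1–B2, B2–B3, B1–B4, B2–B5, B1–B6, B2–B7, B2–B8
Each bag holds 4 vertices, so the decomposition has width 3, which upper-bounds the treewidth. Conversely, {b, d, g, h} is a clique of size 4, and the vertices of any clique must share a bag in every tree decomposition; so some bag has ≥ 4 vertices and tw(G) ≥ 3. The upper and lower bounds meet at 3, so that is the treewidth.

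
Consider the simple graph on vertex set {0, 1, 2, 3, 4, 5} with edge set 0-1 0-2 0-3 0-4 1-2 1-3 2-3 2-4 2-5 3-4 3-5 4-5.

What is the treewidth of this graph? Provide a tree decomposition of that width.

Each bag holds 4 vertices, so the decomposition has width 3, which upper-bounds the treewidth. On the other hand G contains the 4-clique {0, 1, 2, 3}. A clique must lie in a single bag of any decomposition, so no decomposition can have width below 3. The upper and lower bounds meet at 3, so that is the treewidth.

Treewidth 3.
Bags: B1 = {2, 3, 4, 5}  B2 = {0, 2, 3, 4}  B3 = {0, 1, 2, 3}
Tree: B1–B2, B2–B3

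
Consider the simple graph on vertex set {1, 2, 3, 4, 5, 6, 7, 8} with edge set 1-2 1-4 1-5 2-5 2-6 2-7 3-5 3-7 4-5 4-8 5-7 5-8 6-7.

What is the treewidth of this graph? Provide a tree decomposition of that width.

Treewidth 2.
Bags: B1 = {1, 2, 5}  B2 = {2, 5, 7}  B3 = {2, 6, 7}  B4 = {1, 4, 5}  B5 = {3, 5, 7}  B6 = {4, 5, 8}
Tree: B1–B2, B2–B3, B1–B4, B2–B5, B4–B6

The largest bag has 3 vertices, giving width 2; this decomposition certifies tw(G) ≤ 2. Conversely, {4, 5, 8} is a clique of size 3, and the vertices of any clique must share a bag in every tree decomposition; so some bag has ≥ 3 vertices and tw(G) ≥ 2. Hence tw(G) = 2 exactly.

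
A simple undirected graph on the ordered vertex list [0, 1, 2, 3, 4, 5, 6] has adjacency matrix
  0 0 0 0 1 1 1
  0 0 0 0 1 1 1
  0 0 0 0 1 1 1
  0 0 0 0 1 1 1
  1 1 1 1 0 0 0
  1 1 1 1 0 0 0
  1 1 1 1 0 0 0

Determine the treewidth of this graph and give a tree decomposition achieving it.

Treewidth 3.
One optimal decomposition is:
Bags: B1 = {2, 4, 5, 6}  B2 = {1, 4, 5, 6}  B3 = {3, 4, 5, 6}  B4 = {0, 4, 5, 6}
Tree: B1–B2, B2–B3, B3–B4

Every bag has size at most 4, so the width is 4 − 1 = 3 and tw(G) ≤ 3. For the lower bound: the 4 vertex sets {2,4}, {1,6}, {5}, {3} are disjoint, each induces a connected subgraph, and every pair is joined by at least one edge of G. Contracting each set to a single vertex therefore yields K_{4} as a minor, and since treewidth is minor-monotone, tw(G) ≥ tw(K_{4}) = 3. Combining the bounds, tw(G) = 3.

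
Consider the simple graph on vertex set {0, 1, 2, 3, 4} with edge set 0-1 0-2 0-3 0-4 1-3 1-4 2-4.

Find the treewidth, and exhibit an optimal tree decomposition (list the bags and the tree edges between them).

Treewidth 2.
One such decomposition:
Bags: B1 = {0, 2, 4}  B2 = {0, 1, 4}  B3 = {0, 1, 3}
Tree: B1–B2, B2–B3

Every bag has size at most 3, so the width is 3 − 1 = 2 and tw(G) ≤ 2. Conversely, {0, 1, 3} is a clique of size 3, and the vertices of any clique must share a bag in every tree decomposition; so some bag has ≥ 3 vertices and tw(G) ≥ 2. The upper and lower bounds meet at 2, so that is the treewidth.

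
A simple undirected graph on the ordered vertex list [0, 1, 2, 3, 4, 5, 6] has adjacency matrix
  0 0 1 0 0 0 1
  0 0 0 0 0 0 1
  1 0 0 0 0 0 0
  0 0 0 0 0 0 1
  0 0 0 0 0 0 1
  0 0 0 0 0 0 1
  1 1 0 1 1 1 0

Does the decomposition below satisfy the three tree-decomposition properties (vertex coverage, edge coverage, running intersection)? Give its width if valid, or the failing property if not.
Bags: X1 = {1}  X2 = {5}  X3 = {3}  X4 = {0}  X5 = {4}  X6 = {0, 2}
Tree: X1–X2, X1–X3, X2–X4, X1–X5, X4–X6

No — vertex 6 appears in no bag.

A tree decomposition must satisfy three properties: every vertex lies in some bag; for every edge, both endpoints lie together in some bag; and for every vertex, the bags containing it form a connected subtree. Here vertex 6 appears in no bag, so the decomposition is invalid.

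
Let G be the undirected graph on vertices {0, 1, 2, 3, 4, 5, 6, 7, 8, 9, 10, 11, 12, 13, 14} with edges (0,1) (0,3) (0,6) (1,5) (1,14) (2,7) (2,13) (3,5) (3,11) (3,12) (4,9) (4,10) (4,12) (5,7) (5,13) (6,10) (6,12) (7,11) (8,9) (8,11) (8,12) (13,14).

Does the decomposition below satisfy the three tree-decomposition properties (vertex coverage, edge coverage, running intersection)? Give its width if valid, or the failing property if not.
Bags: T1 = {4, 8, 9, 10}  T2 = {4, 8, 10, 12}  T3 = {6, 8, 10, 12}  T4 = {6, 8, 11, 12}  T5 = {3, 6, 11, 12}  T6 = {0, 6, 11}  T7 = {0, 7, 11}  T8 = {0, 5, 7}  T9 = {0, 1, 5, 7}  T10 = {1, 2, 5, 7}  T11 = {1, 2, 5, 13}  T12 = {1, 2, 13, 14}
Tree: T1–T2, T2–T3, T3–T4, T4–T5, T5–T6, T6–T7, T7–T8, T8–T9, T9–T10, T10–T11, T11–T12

A tree decomposition must satisfy three properties: every vertex lies in some bag; for every edge, both endpoints lie together in some bag; and for every vertex, the bags containing it form a connected subtree. Here edge (3,0) lies in no bag, so the decomposition is invalid.

No — edge (3,0) lies in no bag.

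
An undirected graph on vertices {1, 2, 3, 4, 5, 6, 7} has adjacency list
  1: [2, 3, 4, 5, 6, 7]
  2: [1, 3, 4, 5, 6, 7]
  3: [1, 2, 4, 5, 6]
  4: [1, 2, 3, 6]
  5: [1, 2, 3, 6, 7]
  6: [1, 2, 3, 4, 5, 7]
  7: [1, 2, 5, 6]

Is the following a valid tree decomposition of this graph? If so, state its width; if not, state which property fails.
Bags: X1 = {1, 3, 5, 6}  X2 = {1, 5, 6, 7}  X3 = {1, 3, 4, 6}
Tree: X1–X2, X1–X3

No — vertex 2 appears in no bag.

A tree decomposition must satisfy three properties: every vertex lies in some bag; for every edge, both endpoints lie together in some bag; and for every vertex, the bags containing it form a connected subtree. Here vertex 2 appears in no bag, so the decomposition is invalid.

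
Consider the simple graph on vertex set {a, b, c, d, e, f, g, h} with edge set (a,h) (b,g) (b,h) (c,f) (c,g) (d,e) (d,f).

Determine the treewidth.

A width-1 tree decomposition is:
Bags: B1 = {a, h}  B2 = {b, h}  B3 = {b, g}  B4 = {c, g}  B5 = {c, f}  B6 = {d, f}  B7 = {d, e}
Tree: B1–B2, B2–B3, B3–B4, B4–B5, B5–B6, B6–B7
Every bag has size at most 2, so the width is 2 − 1 = 1 and tw(G) ≤ 1. Since G has at least one edge (e.g. a–h), it is not an edgeless graph, so tw(G) ≥ 1. Combining the bounds, tw(G) = 1.

1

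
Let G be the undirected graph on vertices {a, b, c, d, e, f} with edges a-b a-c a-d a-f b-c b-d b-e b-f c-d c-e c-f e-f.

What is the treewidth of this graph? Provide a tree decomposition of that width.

The largest bag has 4 vertices, giving width 3; this decomposition certifies tw(G) ≤ 3. For the lower bound, the 4 vertices {a, b, c, d} are pairwise adjacent, and any tree decomposition puts a clique entirely inside one bag — forcing width ≥ 3. Hence tw(G) = 3 exactly.

Treewidth 3.
One optimal decomposition is:
Bags: B1 = {a, b, c, f}  B2 = {a, b, c, d}  B3 = {b, c, e, f}
Tree: B1–B2, B1–B3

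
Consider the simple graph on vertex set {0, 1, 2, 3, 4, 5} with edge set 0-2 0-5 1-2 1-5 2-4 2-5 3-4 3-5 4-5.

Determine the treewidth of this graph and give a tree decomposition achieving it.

Treewidth 2.
One such decomposition:
Bags: B1 = {0, 2, 5}  B2 = {1, 2, 5}  B3 = {2, 4, 5}  B4 = {3, 4, 5}
Tree: B1–B2, B1–B3, B3–B4

Every bag has size at most 3, so the width is 3 − 1 = 2 and tw(G) ≤ 2. For the lower bound, the 3 vertices {0, 2, 5} are pairwise adjacent, and any tree decomposition puts a clique entirely inside one bag — forcing width ≥ 2. Hence tw(G) = 2 exactly.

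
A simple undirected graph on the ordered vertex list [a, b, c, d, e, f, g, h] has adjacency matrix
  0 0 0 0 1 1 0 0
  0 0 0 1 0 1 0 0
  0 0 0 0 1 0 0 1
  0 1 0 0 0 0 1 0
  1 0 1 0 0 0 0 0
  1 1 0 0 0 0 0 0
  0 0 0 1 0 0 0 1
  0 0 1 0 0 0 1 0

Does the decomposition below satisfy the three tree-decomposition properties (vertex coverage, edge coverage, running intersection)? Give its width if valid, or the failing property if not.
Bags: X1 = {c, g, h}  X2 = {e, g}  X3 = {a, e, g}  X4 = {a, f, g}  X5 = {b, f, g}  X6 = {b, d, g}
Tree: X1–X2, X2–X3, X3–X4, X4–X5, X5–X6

No — edge (c,e) lies in no bag.

A tree decomposition must satisfy three properties: every vertex lies in some bag; for every edge, both endpoints lie together in some bag; and for every vertex, the bags containing it form a connected subtree. Here edge (c,e) lies in no bag, so the decomposition is invalid.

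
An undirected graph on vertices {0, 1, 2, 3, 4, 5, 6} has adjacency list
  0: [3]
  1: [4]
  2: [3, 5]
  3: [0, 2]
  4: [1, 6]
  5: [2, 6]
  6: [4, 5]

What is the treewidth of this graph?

1

A width-1 tree decomposition is:
Bags: B1 = {1, 4}  B2 = {4, 6}  B3 = {5, 6}  B4 = {2, 5}  B5 = {2, 3}  B6 = {0, 3}
Tree: B1–B2, B2–B3, B3–B4, B4–B5, B5–B6
Every bag has size at most 2, so the width is 2 − 1 = 1 and tw(G) ≤ 1. Since G has at least one edge (e.g. 1–4), it is not an edgeless graph, so tw(G) ≥ 1. Combining the bounds, tw(G) = 1.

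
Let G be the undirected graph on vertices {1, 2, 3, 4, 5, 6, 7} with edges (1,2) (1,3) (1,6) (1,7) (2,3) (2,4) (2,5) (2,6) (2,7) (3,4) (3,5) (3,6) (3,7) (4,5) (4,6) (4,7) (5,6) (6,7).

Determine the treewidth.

4

A width-4 tree decomposition is:
Bags: B1 = {2, 3, 4, 6, 7}  B2 = {2, 3, 4, 5, 6}  B3 = {1, 2, 3, 6, 7}
Tree: B1–B2, B1–B3
Each bag holds 5 vertices, so the decomposition has width 4, which upper-bounds the treewidth. On the other hand G contains the 5-clique {1, 2, 3, 6, 7}. A clique must lie in a single bag of any decomposition, so no decomposition can have width below 4. Therefore the treewidth is 4.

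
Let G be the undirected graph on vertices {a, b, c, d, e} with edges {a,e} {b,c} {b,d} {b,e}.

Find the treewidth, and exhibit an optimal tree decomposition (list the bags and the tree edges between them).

Treewidth 1.
One optimal decomposition is:
Bags: B1 = {b, c}  B2 = {b, d}  B3 = {b, e}  B4 = {a, e}
Tree: B1–B2, B2–B3, B3–B4

The largest bag has 2 vertices, giving width 1; this decomposition certifies tw(G) ≤ 1. G has an edge, so its treewidth is at least 1. Hence tw(G) = 1 exactly.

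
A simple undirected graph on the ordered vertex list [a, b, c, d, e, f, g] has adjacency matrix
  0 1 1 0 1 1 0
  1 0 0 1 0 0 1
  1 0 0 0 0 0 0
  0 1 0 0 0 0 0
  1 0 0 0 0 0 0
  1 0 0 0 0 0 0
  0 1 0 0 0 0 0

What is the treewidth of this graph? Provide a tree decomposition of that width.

Treewidth 1.
One such decomposition:
Bags: B1 = {a, b}  B2 = {b, g}  B3 = {a, e}  B4 = {b, d}  B5 = {a, f}  B6 = {a, c}
Tree: B1–B2, B1–B3, B1–B4, B1–B5, B5–B6

Each bag holds 2 vertices, so the decomposition has width 1, which upper-bounds the treewidth. Since G has at least one edge (e.g. a–b), it is not an edgeless graph, so tw(G) ≥ 1. Hence tw(G) = 1 exactly.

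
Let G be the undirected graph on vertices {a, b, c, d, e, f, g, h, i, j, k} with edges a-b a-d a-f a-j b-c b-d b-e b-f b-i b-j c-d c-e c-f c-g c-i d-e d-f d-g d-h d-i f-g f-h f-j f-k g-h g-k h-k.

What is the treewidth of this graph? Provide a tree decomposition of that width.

Treewidth 3.
One optimal decomposition is:
Bags: B1 = {a, b, d, f}  B2 = {b, c, d, f}  B3 = {b, c, d, i}  B4 = {c, d, f, g}  B5 = {d, f, g, h}  B6 = {b, c, d, e}  B7 = {a, b, f, j}  B8 = {f, g, h, k}
Tree: B1–B2, B2–B3, B2–B4, B4–B5, B3–B6, B1–B7, B5–B8

Each bag holds 4 vertices, so the decomposition has width 3, which upper-bounds the treewidth. For the lower bound, the 4 vertices {b, c, d, e} are pairwise adjacent, and any tree decomposition puts a clique entirely inside one bag — forcing width ≥ 3. The upper and lower bounds meet at 3, so that is the treewidth.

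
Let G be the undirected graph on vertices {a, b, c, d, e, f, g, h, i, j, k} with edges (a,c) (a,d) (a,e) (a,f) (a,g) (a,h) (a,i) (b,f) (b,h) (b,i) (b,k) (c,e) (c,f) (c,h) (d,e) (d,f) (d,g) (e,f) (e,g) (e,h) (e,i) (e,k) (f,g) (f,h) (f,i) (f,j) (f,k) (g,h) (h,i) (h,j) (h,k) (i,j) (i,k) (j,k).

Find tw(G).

4

A width-4 tree decomposition is:
Bags: B1 = {e, f, h, i, k}  B2 = {b, f, h, i, k}  B3 = {f, h, i, j, k}  B4 = {a, e, f, h, i}  B5 = {a, c, e, f, h}  B6 = {a, e, f, g, h}  B7 = {a, d, e, f, g}
Tree: B1–B2, B2–B3, B1–B4, B4–B5, B4–B6, B6–B7
Every bag has size at most 5, so the width is 5 − 1 = 4 and tw(G) ≤ 4. For the lower bound, the 5 vertices {a, d, e, f, g} are pairwise adjacent, and any tree decomposition puts a clique entirely inside one bag — forcing width ≥ 4. The upper and lower bounds meet at 4, so that is the treewidth.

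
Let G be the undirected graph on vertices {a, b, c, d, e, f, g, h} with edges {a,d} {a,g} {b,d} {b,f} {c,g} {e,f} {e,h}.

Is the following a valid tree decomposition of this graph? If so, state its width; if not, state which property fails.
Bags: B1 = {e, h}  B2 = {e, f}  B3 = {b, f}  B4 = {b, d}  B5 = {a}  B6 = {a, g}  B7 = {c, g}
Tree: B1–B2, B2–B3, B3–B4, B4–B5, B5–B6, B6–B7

A tree decomposition must satisfy three properties: every vertex lies in some bag; for every edge, both endpoints lie together in some bag; and for every vertex, the bags containing it form a connected subtree. Here edge (d,a) lies in no bag, so the decomposition is invalid.

No — edge (d,a) lies in no bag.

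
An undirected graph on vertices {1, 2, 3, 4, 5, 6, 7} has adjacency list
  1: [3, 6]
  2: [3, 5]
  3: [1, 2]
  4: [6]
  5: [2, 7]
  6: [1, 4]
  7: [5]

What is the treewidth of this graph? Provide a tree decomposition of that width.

Treewidth 1.
One such decomposition:
Bags: B1 = {4, 6}  B2 = {1, 6}  B3 = {1, 3}  B4 = {2, 3}  B5 = {2, 5}  B6 = {5, 7}
Tree: B1–B2, B2–B3, B3–B4, B4–B5, B5–B6

Every bag has size at most 2, so the width is 2 − 1 = 1 and tw(G) ≤ 1. Any graph with an edge has treewidth ≥ 1, and G has the edge 4–6. The upper and lower bounds meet at 1, so that is the treewidth.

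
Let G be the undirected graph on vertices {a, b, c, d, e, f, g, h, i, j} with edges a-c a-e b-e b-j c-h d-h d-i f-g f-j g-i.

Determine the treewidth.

2

A width-2 tree decomposition is:
Bags: B1 = {a, c, h}  B2 = {a, d, h}  B3 = {a, d, i}  B4 = {a, g, i}  B5 = {a, f, g}  B6 = {a, f, j}  B7 = {a, b, j}  B8 = {a, b, e}
Tree: B1–B2, B2–B3, B3–B4, B4–B5, B5–B6, B6–B7, B7–B8
Each bag holds 3 vertices, so the decomposition has width 2, which upper-bounds the treewidth. Since a–c–h–d–i–g–f–j–b–e–a is a cycle in G, G is not acyclic. Forests are exactly the graphs of treewidth ≤ 1, so tw(G) ≥ 2. Hence tw(G) = 2 exactly.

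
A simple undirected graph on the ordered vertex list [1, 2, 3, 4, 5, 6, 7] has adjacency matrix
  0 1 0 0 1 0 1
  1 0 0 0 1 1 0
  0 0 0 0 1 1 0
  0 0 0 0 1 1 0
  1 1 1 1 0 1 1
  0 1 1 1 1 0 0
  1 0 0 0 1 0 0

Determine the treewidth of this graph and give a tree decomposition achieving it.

The largest bag has 3 vertices, giving width 2; this decomposition certifies tw(G) ≤ 2. For the lower bound, the 3 vertices {1, 2, 5} are pairwise adjacent, and any tree decomposition puts a clique entirely inside one bag — forcing width ≥ 2. Therefore the treewidth is 2.

Treewidth 2.
One optimal decomposition is:
Bags: B1 = {1, 2, 5}  B2 = {2, 5, 6}  B3 = {4, 5, 6}  B4 = {3, 5, 6}  B5 = {1, 5, 7}
Tree: B1–B2, B2–B3, B2–B4, B1–B5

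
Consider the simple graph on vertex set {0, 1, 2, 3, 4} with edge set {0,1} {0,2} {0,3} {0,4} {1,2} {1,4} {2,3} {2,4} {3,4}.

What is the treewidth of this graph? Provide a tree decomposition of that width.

Treewidth 3.
Bags: B1 = {0, 1, 2, 4}  B2 = {0, 2, 3, 4}
Tree: B1–B2

Every bag has size at most 4, so the width is 4 − 1 = 3 and tw(G) ≤ 3. Conversely, {0, 1, 2, 4} is a clique of size 4, and the vertices of any clique must share a bag in every tree decomposition; so some bag has ≥ 4 vertices and tw(G) ≥ 3. Hence tw(G) = 3 exactly.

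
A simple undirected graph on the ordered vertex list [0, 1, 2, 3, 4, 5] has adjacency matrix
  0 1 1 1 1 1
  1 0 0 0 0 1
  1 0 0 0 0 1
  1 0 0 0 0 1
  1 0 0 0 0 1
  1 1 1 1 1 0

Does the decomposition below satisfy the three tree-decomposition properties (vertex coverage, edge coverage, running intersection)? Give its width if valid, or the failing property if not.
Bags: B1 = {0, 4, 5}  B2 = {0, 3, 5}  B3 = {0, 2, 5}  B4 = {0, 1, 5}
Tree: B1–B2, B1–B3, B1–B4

Yes; width 2.

Every vertex of G appears in some bag (union = {0, 1, 2, 3, 4, 5}); every edge is covered by a bag; and for each vertex v the set of bags containing v is connected in the bag tree. The decomposition is therefore valid. The largest bag has 3 vertices, so the width is 2.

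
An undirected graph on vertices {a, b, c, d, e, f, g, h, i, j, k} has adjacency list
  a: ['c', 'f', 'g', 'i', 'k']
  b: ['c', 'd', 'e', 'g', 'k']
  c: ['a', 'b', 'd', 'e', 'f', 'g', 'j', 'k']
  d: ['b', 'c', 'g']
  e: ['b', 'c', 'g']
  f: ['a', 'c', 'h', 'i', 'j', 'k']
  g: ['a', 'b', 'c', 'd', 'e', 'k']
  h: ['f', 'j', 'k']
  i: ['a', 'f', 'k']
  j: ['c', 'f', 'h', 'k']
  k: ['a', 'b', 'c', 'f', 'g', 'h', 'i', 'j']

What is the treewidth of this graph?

A width-3 tree decomposition is:
Bags: B1 = {a, c, g, k}  B2 = {b, c, g, k}  B3 = {b, c, e, g}  B4 = {a, c, f, k}  B5 = {b, c, d, g}  B6 = {a, f, i, k}  B7 = {c, f, j, k}  B8 = {f, h, j, k}
Tree: B1–B2, B2–B3, B1–B4, B2–B5, B4–B6, B4–B7, B7–B8
Every bag has size at most 4, so the width is 4 − 1 = 3 and tw(G) ≤ 3. For the lower bound, the 4 vertices {b, c, d, g} are pairwise adjacent, and any tree decomposition puts a clique entirely inside one bag — forcing width ≥ 3. Hence tw(G) = 3 exactly.

3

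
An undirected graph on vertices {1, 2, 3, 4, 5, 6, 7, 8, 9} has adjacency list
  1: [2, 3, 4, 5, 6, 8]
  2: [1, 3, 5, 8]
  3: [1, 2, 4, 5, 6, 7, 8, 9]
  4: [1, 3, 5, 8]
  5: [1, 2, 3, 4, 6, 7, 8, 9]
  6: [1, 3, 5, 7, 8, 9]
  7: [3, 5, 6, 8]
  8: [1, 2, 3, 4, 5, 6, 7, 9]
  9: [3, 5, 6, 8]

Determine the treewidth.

4

A width-4 tree decomposition is:
Bags: B1 = {1, 2, 3, 5, 8}  B2 = {1, 3, 4, 5, 8}  B3 = {1, 3, 5, 6, 8}  B4 = {3, 5, 6, 7, 8}  B5 = {3, 5, 6, 8, 9}
Tree: B1–B2, B2–B3, B3–B4, B4–B5
Every bag has size at most 5, so the width is 5 − 1 = 4 and tw(G) ≤ 4. On the other hand G contains the 5-clique {1, 2, 3, 5, 8}. A clique must lie in a single bag of any decomposition, so no decomposition can have width below 4. The upper and lower bounds meet at 4, so that is the treewidth.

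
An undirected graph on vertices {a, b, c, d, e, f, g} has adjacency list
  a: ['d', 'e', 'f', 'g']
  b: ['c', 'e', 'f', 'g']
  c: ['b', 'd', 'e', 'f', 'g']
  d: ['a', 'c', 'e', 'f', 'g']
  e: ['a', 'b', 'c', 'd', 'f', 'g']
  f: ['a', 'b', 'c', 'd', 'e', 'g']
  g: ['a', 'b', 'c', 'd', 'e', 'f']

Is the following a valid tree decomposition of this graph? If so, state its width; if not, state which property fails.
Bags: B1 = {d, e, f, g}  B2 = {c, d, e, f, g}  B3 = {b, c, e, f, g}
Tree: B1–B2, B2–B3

No — vertex a appears in no bag.

A tree decomposition must satisfy three properties: every vertex lies in some bag; for every edge, both endpoints lie together in some bag; and for every vertex, the bags containing it form a connected subtree. Here vertex a appears in no bag, so the decomposition is invalid.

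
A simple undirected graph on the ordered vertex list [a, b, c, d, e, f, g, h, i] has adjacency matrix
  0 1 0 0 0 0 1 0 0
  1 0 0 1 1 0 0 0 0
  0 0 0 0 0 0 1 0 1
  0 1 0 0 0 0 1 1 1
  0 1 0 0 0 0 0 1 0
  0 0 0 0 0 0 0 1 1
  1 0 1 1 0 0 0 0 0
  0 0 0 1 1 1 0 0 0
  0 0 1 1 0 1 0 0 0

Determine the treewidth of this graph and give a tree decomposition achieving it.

Each bag holds 4 vertices, so the decomposition has width 3, which upper-bounds the treewidth. For the lower bound: the 4 vertex sets {c,f,i}, {h}, {d}, {a,b,e,g} are disjoint, each induces a connected subgraph, and every pair is joined by at least one edge of G. Contracting each set to a single vertex therefore yields K_{4} as a minor, and since treewidth is minor-monotone, tw(G) ≥ tw(K_{4}) = 3. The upper and lower bounds meet at 3, so that is the treewidth.

Treewidth 3.
One optimal decomposition is:
Bags: B1 = {c, f, h, i}  B2 = {c, d, h, i}  B3 = {c, d, g, h}  B4 = {d, e, g, h}  B5 = {b, d, e, g}  B6 = {a, b, e, g}
Tree: B1–B2, B2–B3, B3–B4, B4–B5, B5–B6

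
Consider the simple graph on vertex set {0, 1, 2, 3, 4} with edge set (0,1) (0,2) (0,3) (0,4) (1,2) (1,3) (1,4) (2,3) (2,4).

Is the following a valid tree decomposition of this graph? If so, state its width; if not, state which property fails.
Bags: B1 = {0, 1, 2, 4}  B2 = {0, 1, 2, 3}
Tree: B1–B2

Checking the three conditions: (i) the bags cover all of {0, 1, 2, 3, 4}; (ii) for each edge, some bag contains both endpoints; (iii) the bags containing any fixed vertex form a subtree. All hold, so the decomposition is valid with width 4 − 1 = 3.

Yes; width 3.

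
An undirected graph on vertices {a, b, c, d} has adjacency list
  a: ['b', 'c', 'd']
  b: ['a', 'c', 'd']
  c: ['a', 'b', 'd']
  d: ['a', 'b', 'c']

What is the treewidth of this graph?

3

A width-3 tree decomposition is:
Bags: B1 = {a, b, c, d}
Tree: (single bag)
A single bag containing all 4 vertices is trivially a valid decomposition of width 3. Conversely, {a, b, c, d} is a clique of size 4, and the vertices of any clique must share a bag in every tree decomposition; so some bag has ≥ 4 vertices and tw(G) ≥ 3. Combining the bounds, tw(G) = 3.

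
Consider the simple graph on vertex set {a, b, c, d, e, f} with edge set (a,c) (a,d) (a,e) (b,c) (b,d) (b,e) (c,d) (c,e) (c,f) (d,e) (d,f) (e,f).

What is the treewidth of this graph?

3

A width-3 tree decomposition is:
Bags: B1 = {b, c, d, e}  B2 = {c, d, e, f}  B3 = {a, c, d, e}
Tree: B1–B2, B1–B3
Each bag holds 4 vertices, so the decomposition has width 3, which upper-bounds the treewidth. On the other hand G contains the 4-clique {a, c, d, e}. A clique must lie in a single bag of any decomposition, so no decomposition can have width below 3. Therefore the treewidth is 3.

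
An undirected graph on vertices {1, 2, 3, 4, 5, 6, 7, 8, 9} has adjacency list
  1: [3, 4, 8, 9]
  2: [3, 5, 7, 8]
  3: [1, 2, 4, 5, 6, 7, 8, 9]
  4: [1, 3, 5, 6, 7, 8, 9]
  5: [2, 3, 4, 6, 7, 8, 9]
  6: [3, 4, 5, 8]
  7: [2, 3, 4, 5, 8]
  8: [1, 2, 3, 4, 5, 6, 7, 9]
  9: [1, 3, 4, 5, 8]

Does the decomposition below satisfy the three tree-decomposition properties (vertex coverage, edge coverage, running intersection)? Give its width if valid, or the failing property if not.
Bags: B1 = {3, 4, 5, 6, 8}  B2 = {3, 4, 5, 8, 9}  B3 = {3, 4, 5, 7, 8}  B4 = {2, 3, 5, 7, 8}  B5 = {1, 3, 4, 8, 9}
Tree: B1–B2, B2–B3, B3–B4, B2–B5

Yes; width 4.

Checking the three conditions: (i) the bags cover all of {1, 2, 3, 4, 5, 6, 7, 8, 9}; (ii) for each edge, some bag contains both endpoints; (iii) the bags containing any fixed vertex form a subtree. All hold, so the decomposition is valid with width 5 − 1 = 4.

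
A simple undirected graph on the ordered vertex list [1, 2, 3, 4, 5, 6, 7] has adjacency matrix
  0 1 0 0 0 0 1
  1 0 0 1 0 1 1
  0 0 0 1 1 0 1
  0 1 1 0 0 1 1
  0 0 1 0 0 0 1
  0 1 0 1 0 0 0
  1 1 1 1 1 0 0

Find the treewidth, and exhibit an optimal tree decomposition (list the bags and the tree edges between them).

Treewidth 2.
Bags: B1 = {3, 4, 7}  B2 = {2, 4, 7}  B3 = {1, 2, 7}  B4 = {2, 4, 6}  B5 = {3, 5, 7}
Tree: B1–B2, B2–B3, B2–B4, B1–B5

The largest bag has 3 vertices, giving width 2; this decomposition certifies tw(G) ≤ 2. For the lower bound, the 3 vertices {2, 4, 6} are pairwise adjacent, and any tree decomposition puts a clique entirely inside one bag — forcing width ≥ 2. Hence tw(G) = 2 exactly.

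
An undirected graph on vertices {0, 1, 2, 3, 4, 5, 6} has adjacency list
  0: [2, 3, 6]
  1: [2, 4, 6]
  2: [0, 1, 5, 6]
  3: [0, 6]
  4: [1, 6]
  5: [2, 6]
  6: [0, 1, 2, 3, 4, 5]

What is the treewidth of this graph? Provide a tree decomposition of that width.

Each bag holds 3 vertices, so the decomposition has width 2, which upper-bounds the treewidth. On the other hand G contains the 3-clique {0, 2, 6}. A clique must lie in a single bag of any decomposition, so no decomposition can have width below 2. The upper and lower bounds meet at 2, so that is the treewidth.

Treewidth 2.
One optimal decomposition is:
Bags: B1 = {0, 3, 6}  B2 = {0, 2, 6}  B3 = {1, 2, 6}  B4 = {2, 5, 6}  B5 = {1, 4, 6}
Tree: B1–B2, B2–B3, B2–B4, B3–B5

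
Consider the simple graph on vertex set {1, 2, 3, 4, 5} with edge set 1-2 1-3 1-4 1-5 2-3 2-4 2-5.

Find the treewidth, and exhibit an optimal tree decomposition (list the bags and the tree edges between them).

Every bag has size at most 3, so the width is 3 − 1 = 2 and tw(G) ≤ 2. Conversely, {1, 2, 3} is a clique of size 3, and the vertices of any clique must share a bag in every tree decomposition; so some bag has ≥ 3 vertices and tw(G) ≥ 2. Hence tw(G) = 2 exactly.

Treewidth 2.
One such decomposition:
Bags: B1 = {1, 2, 4}  B2 = {1, 2, 5}  B3 = {1, 2, 3}
Tree: B1–B2, B2–B3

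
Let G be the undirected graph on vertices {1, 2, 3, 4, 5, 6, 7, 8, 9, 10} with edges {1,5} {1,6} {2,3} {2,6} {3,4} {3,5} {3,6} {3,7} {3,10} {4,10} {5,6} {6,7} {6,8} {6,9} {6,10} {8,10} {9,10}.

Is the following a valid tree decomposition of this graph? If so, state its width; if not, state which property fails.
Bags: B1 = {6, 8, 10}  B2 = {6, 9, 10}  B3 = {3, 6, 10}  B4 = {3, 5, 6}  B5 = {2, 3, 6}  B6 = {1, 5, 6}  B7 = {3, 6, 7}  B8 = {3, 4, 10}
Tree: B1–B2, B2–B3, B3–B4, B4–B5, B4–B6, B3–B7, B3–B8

Yes; width 2.

Vertex coverage: the bags together contain {1, 2, 3, 4, 5, 6, 7, 8, 9, 10}, the full vertex set. Edge coverage: each edge of G has both endpoints in at least one bag. Running intersection: for every vertex, the bags containing it form a connected subtree. All three properties hold, so this is a valid tree decomposition of width max|bag| − 1 = 2, and hence tw(G) ≤ 2.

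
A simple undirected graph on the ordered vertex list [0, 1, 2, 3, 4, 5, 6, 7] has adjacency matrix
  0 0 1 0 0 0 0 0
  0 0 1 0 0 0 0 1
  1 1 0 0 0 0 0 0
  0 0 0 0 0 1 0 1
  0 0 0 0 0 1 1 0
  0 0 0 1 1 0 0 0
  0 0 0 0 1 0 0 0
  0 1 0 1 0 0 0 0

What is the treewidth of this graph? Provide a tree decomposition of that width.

Treewidth 1.
One such decomposition:
Bags: B1 = {4, 6}  B2 = {4, 5}  B3 = {3, 5}  B4 = {3, 7}  B5 = {1, 7}  B6 = {1, 2}  B7 = {0, 2}
Tree: B1–B2, B2–B3, B3–B4, B4–B5, B5–B6, B6–B7

Every bag has size at most 2, so the width is 2 − 1 = 1 and tw(G) ≤ 1. Since G has at least one edge (e.g. 6–4), it is not an edgeless graph, so tw(G) ≥ 1. Therefore the treewidth is 1.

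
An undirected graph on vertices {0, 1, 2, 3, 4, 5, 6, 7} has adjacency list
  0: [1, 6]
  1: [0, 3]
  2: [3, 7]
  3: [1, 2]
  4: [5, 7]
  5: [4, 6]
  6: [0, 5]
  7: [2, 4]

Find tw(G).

A width-2 tree decomposition is:
Bags: B1 = {2, 3, 7}  B2 = {3, 4, 7}  B3 = {3, 4, 5}  B4 = {3, 5, 6}  B5 = {0, 3, 6}  B6 = {0, 1, 3}
Tree: B1–B2, B2–B3, B3–B4, B4–B5, B5–B6
Every bag has size at most 3, so the width is 3 − 1 = 2 and tw(G) ≤ 2. Since 3–2–7–4–5–6–0–1–3 is a cycle in G, G is not acyclic. Forests are exactly the graphs of treewidth ≤ 1, so tw(G) ≥ 2. Hence tw(G) = 2 exactly.

2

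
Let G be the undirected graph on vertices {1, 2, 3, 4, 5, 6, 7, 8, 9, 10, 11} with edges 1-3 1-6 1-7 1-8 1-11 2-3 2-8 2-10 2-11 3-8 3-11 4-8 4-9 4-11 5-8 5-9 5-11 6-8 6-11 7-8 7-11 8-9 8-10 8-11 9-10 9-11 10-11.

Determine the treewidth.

A width-3 tree decomposition is:
Bags: B1 = {8, 9, 10, 11}  B2 = {2, 8, 10, 11}  B3 = {2, 3, 8, 11}  B4 = {4, 8, 9, 11}  B5 = {1, 3, 8, 11}  B6 = {5, 8, 9, 11}  B7 = {1, 6, 8, 11}  B8 = {1, 7, 8, 11}
Tree: B1–B2, B2–B3, B1–B4, B3–B5, B1–B6, B5–B7, B7–B8
Every bag has size at most 4, so the width is 4 − 1 = 3 and tw(G) ≤ 3. Conversely, {1, 3, 8, 11} is a clique of size 4, and the vertices of any clique must share a bag in every tree decomposition; so some bag has ≥ 4 vertices and tw(G) ≥ 3. Hence tw(G) = 3 exactly.

3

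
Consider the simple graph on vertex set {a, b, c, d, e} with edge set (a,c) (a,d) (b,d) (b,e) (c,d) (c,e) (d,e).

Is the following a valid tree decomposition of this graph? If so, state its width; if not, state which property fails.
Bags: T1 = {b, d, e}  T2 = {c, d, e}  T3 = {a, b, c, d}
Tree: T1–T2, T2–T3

A tree decomposition must satisfy three properties: every vertex lies in some bag; for every edge, both endpoints lie together in some bag; and for every vertex, the bags containing it form a connected subtree. Here bags containing vertex b are not connected in the tree, so the decomposition is invalid.

No — bags containing vertex b are not connected in the tree.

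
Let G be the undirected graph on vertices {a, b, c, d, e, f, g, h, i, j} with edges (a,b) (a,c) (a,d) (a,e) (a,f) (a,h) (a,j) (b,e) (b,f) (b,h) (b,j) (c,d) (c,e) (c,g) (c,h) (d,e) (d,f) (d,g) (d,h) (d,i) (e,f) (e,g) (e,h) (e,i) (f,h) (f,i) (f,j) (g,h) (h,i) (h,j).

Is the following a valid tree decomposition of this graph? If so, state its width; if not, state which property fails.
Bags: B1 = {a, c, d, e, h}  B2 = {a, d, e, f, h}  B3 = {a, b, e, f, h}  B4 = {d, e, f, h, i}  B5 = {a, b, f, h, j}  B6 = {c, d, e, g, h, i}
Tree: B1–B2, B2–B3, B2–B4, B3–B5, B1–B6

No — bags containing vertex i are not connected in the tree.

A tree decomposition must satisfy three properties: every vertex lies in some bag; for every edge, both endpoints lie together in some bag; and for every vertex, the bags containing it form a connected subtree. Here bags containing vertex i are not connected in the tree, so the decomposition is invalid.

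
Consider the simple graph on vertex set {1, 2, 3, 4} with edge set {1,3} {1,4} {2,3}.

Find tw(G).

A width-1 tree decomposition is:
Bags: B1 = {1, 3}  B2 = {1, 4}  B3 = {2, 3}
Tree: B1–B2, B1–B3
The largest bag has 2 vertices, giving width 1; this decomposition certifies tw(G) ≤ 1. G has an edge, so its treewidth is at least 1. Combining the bounds, tw(G) = 1.

1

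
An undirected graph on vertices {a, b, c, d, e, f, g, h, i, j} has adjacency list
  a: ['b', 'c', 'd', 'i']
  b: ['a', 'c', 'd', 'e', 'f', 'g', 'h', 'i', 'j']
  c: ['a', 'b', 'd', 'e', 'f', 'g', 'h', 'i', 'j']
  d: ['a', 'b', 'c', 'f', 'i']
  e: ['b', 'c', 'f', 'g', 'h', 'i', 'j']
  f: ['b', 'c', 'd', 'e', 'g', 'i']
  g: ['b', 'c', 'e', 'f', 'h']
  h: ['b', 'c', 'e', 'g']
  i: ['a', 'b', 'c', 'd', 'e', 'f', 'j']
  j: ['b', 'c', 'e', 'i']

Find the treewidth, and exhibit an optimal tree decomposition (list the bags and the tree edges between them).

The largest bag has 5 vertices, giving width 4; this decomposition certifies tw(G) ≤ 4. For the lower bound, the 5 vertices {b, c, e, g, h} are pairwise adjacent, and any tree decomposition puts a clique entirely inside one bag — forcing width ≥ 4. The upper and lower bounds meet at 4, so that is the treewidth.

Treewidth 4.
One optimal decomposition is:
Bags: B1 = {b, c, e, i, j}  B2 = {b, c, e, f, i}  B3 = {b, c, e, f, g}  B4 = {b, c, d, f, i}  B5 = {a, b, c, d, i}  B6 = {b, c, e, g, h}
Tree: B1–B2, B2–B3, B2–B4, B4–B5, B3–B6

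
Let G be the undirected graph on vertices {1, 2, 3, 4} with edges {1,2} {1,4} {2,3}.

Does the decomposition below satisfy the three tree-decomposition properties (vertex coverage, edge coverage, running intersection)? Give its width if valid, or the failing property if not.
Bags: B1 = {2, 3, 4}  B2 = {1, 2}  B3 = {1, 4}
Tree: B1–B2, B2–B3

No — bags containing vertex 4 are not connected in the tree.

A tree decomposition must satisfy three properties: every vertex lies in some bag; for every edge, both endpoints lie together in some bag; and for every vertex, the bags containing it form a connected subtree. Here bags containing vertex 4 are not connected in the tree, so the decomposition is invalid.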